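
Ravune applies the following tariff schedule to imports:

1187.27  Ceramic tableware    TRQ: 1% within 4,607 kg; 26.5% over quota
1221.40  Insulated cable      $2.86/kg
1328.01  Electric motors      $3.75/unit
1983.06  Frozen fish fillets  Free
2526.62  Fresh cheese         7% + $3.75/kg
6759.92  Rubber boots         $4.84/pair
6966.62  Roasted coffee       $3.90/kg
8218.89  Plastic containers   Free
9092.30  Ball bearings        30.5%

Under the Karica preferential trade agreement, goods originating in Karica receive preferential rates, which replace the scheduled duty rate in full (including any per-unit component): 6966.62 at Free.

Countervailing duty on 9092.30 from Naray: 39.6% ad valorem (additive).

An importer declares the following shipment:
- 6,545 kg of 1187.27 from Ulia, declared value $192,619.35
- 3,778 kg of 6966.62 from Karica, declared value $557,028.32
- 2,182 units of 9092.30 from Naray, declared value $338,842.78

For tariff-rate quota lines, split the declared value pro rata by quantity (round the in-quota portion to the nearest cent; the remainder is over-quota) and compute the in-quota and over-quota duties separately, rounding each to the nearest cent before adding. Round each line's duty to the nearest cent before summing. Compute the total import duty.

$253,999.00

Line 1 (1187.27, Ulia, 6,545 kg, $192,619.35):
Code 1187.27 is under a tariff-rate quota (threshold 4,607 kg). In-quota: 4,607 kg at 1%; over-quota: 1,938 kg at 26.5%.
Pro-rata value split: in-quota = $192,619.35 × 4,607/6,545 = $135,584.01; over-quota = $192,619.35 − $135,584.01 = $57,035.34.
In-quota duty = $135,584.01 × 1% = $1,355.84. Over-quota duty = $57,035.34 × 26.5% = $15,114.37.
Line duty = $1,355.84 + $15,114.37 = $16,470.21.
Line 2 (6966.62, Karica, 3,778 kg, $557,028.32):
Base rate for 6966.62 is $3.90/kg.
Origin Karica qualifies under the Ravune–Karica agreement and 6966.62 is covered: preferential rate Free applies instead.
Duty = $557,028.32 × 0% = $0.00.
Line 3 (9092.30, Naray, 2,182 units, $338,842.78):
Base rate for 9092.30 is 30.5%.
Additional duty on 9092.30 from Naray: +39.6%. Applied ad valorem rate: 30.5% + 39.6% = 70.1%.
Duty = $338,842.78 × 70.1% = $237,528.79.
Total = $16,470.21 + $0.00 + $237,528.79 = $253,999.00.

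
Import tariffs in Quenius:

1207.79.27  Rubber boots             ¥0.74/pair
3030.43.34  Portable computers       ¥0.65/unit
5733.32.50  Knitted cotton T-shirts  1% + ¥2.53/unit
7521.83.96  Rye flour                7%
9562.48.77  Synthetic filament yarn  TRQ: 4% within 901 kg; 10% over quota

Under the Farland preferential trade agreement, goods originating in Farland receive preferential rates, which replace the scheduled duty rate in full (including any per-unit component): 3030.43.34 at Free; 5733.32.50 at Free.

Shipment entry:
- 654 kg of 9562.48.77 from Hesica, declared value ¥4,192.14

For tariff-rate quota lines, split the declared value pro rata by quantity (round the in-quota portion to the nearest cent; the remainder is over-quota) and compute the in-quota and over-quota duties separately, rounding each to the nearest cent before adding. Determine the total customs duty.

Line 1 (9562.48.77, Hesica, 654 kg, ¥4,192.14):
Code 9562.48.77 is under a tariff-rate quota (threshold 901 kg). Quantity 654 kg is within the quota, so the in-quota rate 4% applies to the full value.
Duty = ¥4,192.14 × 4% = ¥167.69.

¥167.69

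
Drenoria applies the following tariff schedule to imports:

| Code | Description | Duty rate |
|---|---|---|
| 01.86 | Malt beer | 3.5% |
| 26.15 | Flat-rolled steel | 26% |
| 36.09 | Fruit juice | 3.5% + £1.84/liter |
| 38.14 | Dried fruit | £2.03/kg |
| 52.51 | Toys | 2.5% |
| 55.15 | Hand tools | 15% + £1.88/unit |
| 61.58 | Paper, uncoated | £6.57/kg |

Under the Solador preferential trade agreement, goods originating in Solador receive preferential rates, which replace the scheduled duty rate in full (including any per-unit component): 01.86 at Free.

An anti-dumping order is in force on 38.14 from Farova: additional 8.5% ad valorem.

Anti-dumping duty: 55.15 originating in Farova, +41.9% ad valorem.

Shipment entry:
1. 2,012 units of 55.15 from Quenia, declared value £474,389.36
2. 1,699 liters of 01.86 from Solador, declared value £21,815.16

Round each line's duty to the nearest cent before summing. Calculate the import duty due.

£74,940.96

Line 1 (55.15, Quenia, 2,012 units, £474,389.36):
Base rate for 55.15 is 15% + £1.88/unit.
The additional-duty order on 55.15 targets Farova, not Quenia; it does not apply.
Duty = £474,389.36 × 15% + 2,012 × £1.88 = £74,940.96.
Line 2 (01.86, Solador, 1,699 liters, £21,815.16):
Base rate for 01.86 is 3.5%.
Origin Solador qualifies under the Drenoria–Solador agreement and 01.86 is covered: preferential rate Free applies instead.
Duty = £21,815.16 × 0% = £0.00.
Total = £74,940.96 + £0.00 = £74,940.96.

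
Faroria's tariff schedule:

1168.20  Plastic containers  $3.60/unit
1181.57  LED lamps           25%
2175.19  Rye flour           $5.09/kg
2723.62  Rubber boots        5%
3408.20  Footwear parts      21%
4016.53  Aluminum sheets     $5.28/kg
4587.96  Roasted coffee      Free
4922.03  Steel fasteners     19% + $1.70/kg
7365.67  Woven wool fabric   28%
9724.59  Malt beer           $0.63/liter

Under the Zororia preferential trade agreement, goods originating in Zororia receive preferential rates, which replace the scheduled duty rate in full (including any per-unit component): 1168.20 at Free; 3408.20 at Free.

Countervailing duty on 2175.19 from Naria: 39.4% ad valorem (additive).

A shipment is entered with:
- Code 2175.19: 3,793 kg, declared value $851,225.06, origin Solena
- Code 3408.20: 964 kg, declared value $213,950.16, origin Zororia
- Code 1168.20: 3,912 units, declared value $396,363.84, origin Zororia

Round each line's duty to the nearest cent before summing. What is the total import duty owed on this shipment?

$19,306.37

Line 1 (2175.19, Solena, 3,793 kg, $851,225.06):
Base rate for 2175.19 is $5.09/kg.
The additional-duty order on 2175.19 targets Naria, not Solena; it does not apply.
Duty = 3,793 × $5.09 = $19,306.37.
Line 2 (3408.20, Zororia, 964 kg, $213,950.16):
Base rate for 3408.20 is 21%.
Origin Zororia qualifies under the Faroria–Zororia agreement and 3408.20 is covered: preferential rate Free applies instead.
Duty = $213,950.16 × 0% = $0.00.
Line 3 (1168.20, Zororia, 3,912 units, $396,363.84):
Base rate for 1168.20 is $3.60/unit.
Origin Zororia qualifies under the Faroria–Zororia agreement and 1168.20 is covered: preferential rate Free applies instead.
Duty = $396,363.84 × 0% = $0.00.
Total = $19,306.37 + $0.00 + $0.00 = $19,306.37.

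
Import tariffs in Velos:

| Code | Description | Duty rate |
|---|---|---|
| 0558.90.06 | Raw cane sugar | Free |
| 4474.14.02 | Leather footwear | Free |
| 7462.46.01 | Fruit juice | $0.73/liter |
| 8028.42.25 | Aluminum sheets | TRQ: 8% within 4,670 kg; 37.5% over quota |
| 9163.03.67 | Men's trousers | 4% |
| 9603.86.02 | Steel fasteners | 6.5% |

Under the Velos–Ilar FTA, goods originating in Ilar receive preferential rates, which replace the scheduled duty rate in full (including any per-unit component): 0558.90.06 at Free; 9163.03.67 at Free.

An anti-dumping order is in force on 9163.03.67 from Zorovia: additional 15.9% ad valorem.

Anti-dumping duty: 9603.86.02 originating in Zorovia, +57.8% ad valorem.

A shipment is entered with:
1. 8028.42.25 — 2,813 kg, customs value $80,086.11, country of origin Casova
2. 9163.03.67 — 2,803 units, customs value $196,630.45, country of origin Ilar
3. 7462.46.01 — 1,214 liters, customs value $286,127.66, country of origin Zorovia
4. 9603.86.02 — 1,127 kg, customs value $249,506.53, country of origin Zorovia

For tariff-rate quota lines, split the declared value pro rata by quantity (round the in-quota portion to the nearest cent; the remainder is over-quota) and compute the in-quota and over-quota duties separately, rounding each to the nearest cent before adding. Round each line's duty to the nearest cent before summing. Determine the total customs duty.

$167,725.81

Line 1 (8028.42.25, Casova, 2,813 kg, $80,086.11):
Code 8028.42.25 is under a tariff-rate quota (threshold 4,670 kg). Quantity 2,813 kg is within the quota, so the in-quota rate 8% applies to the full value.
Duty = $80,086.11 × 8% = $6,406.89.
Line 2 (9163.03.67, Ilar, 2,803 units, $196,630.45):
Base rate for 9163.03.67 is 4%.
Origin Ilar qualifies under the Velos–Ilar agreement and 9163.03.67 is covered: preferential rate Free applies instead.
The additional-duty order on 9163.03.67 targets Zorovia, not Ilar; it does not apply.
Duty = $196,630.45 × 0% = $0.00.
Line 3 (7462.46.01, Zorovia, 1,214 liters, $286,127.66):
Base rate for 7462.46.01 is $0.73/liter.
Duty = 1,214 × $0.73 = $886.22.
Line 4 (9603.86.02, Zorovia, 1,127 kg, $249,506.53):
Base rate for 9603.86.02 is 6.5%.
Additional duty on 9603.86.02 from Zorovia: +57.8%. Applied ad valorem rate: 6.5% + 57.8% = 64.3%.
Duty = $249,506.53 × 64.3% = $160,432.70.
Total = $6,406.89 + $0.00 + $886.22 + $160,432.70 = $167,725.81.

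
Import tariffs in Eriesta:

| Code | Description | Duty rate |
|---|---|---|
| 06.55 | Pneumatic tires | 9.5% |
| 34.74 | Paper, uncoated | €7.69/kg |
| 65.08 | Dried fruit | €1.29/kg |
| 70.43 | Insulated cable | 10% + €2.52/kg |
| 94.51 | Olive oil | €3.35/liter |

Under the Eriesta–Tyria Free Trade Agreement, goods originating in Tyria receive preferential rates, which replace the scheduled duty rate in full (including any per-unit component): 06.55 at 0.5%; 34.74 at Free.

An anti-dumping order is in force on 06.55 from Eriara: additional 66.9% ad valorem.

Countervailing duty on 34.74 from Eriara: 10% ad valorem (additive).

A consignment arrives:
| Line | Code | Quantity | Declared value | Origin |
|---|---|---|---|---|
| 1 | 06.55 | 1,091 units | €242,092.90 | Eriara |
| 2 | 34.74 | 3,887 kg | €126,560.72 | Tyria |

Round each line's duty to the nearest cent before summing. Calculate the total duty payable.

€184,958.98

Line 1 (06.55, Eriara, 1,091 units, €242,092.90):
Base rate for 06.55 is 9.5%.
06.55 has an FTA preferential rate, but origin Eriara is not Tyria; base rate stands.
Additional duty on 06.55 from Eriara: +66.9%. Applied ad valorem rate: 9.5% + 66.9% = 76.4%.
Duty = €242,092.90 × 76.4% = €184,958.98.
Line 2 (34.74, Tyria, 3,887 kg, €126,560.72):
Base rate for 34.74 is €7.69/kg.
Origin Tyria qualifies under the Eriesta–Tyria agreement and 34.74 is covered: preferential rate Free applies instead.
The additional-duty order on 34.74 targets Eriara, not Tyria; it does not apply.
Duty = €126,560.72 × 0% = €0.00.
Total = €184,958.98 + €0.00 = €184,958.98.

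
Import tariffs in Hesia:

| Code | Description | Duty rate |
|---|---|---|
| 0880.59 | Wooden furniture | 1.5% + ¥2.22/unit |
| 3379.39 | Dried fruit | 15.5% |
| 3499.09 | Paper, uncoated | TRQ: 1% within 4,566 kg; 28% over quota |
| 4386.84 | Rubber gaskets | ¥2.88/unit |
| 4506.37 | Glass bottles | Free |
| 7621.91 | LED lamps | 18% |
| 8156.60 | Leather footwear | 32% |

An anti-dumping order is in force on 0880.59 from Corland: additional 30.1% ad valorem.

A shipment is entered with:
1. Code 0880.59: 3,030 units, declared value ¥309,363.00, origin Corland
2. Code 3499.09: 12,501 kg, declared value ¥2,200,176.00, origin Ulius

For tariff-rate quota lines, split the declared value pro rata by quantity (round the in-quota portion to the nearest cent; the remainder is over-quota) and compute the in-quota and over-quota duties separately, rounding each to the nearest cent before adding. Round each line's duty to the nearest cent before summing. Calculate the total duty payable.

Line 1 (0880.59, Corland, 3,030 units, ¥309,363.00):
Base rate for 0880.59 is 1.5% + ¥2.22/unit.
Additional duty on 0880.59 from Corland: +30.1%. Applied ad valorem rate: 1.5% + 30.1% = 31.6%.
Duty = ¥309,363.00 × 31.6% + 3,030 × ¥2.22 = ¥104,485.31.
Line 2 (3499.09, Ulius, 12,501 kg, ¥2,200,176.00):
Code 3499.09 is under a tariff-rate quota (threshold 4,566 kg). In-quota: 4,566 kg at 1%; over-quota: 7,935 kg at 28%.
Pro-rata value split: in-quota = ¥2,200,176.00 × 4,566/12,501 = ¥803,616.00; over-quota = ¥2,200,176.00 − ¥803,616.00 = ¥1,396,560.00.
In-quota duty = ¥803,616.00 × 1% = ¥8,036.16. Over-quota duty = ¥1,396,560.00 × 28% = ¥391,036.80.
Line duty = ¥8,036.16 + ¥391,036.80 = ¥399,072.96.
Total = ¥104,485.31 + ¥399,072.96 = ¥503,558.27.

¥503,558.27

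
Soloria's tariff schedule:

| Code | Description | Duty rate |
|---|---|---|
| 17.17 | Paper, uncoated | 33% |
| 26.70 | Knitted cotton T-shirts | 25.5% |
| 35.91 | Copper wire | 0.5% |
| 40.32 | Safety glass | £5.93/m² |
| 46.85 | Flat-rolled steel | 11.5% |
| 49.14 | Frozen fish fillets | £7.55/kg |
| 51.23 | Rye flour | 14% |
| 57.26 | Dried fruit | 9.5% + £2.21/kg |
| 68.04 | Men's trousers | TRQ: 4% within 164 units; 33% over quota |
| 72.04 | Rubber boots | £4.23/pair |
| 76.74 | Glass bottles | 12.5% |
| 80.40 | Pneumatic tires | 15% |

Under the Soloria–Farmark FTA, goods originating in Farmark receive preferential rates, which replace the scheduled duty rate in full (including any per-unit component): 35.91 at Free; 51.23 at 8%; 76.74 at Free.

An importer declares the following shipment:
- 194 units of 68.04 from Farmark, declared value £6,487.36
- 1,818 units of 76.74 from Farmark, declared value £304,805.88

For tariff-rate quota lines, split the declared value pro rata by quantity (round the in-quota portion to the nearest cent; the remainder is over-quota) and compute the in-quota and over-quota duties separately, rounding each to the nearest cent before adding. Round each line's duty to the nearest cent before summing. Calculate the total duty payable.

Line 1 (68.04, Farmark, 194 units, £6,487.36):
Code 68.04 is under a tariff-rate quota (threshold 164 units). In-quota: 164 units at 4%; over-quota: 30 units at 33%.
Pro-rata value split: in-quota = £6,487.36 × 164/194 = £5,484.16; over-quota = £6,487.36 − £5,484.16 = £1,003.20.
In-quota duty = £5,484.16 × 4% = £219.37. Over-quota duty = £1,003.20 × 33% = £331.06.
Line duty = £219.37 + £331.06 = £550.43.
Line 2 (76.74, Farmark, 1,818 units, £304,805.88):
Base rate for 76.74 is 12.5%.
Origin Farmark qualifies under the Soloria–Farmark agreement and 76.74 is covered: preferential rate Free applies instead.
Duty = £304,805.88 × 0% = £0.00.
Total = £550.43 + £0.00 = £550.43.

£550.43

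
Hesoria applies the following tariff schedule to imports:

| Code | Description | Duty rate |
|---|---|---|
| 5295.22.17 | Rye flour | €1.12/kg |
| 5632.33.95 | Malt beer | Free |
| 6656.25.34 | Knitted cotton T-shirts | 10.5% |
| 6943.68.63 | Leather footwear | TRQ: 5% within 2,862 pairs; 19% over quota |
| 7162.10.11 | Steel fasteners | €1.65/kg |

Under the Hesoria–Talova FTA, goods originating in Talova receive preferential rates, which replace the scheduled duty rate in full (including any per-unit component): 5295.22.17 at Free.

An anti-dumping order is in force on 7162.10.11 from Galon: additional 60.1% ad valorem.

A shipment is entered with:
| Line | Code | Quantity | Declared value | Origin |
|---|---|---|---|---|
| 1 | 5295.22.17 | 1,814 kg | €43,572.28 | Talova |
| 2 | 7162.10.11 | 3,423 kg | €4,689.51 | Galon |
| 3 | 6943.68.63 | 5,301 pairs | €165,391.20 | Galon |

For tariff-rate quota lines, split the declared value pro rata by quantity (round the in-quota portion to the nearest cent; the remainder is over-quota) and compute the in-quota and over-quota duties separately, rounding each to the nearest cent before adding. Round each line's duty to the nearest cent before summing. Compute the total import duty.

Line 1 (5295.22.17, Talova, 1,814 kg, €43,572.28):
Base rate for 5295.22.17 is €1.12/kg.
Origin Talova qualifies under the Hesoria–Talova agreement and 5295.22.17 is covered: preferential rate Free applies instead.
Duty = €43,572.28 × 0% = €0.00.
Line 2 (7162.10.11, Galon, 3,423 kg, €4,689.51):
Base rate for 7162.10.11 is €1.65/kg.
Additional duty on 7162.10.11 from Galon: +60.1% ad valorem. Applied ad valorem rate = 60.1%.
Duty = €4,689.51 × 60.1% + 3,423 × €1.65 = €8,466.35.
Line 3 (6943.68.63, Galon, 5,301 pairs, €165,391.20):
Code 6943.68.63 is under a tariff-rate quota (threshold 2,862 pairs). In-quota: 2,862 pairs at 5%; over-quota: 2,439 pairs at 19%.
Pro-rata value split: in-quota = €165,391.20 × 2,862/5,301 = €89,294.40; over-quota = €165,391.20 − €89,294.40 = €76,096.80.
In-quota duty = €89,294.40 × 5% = €4,464.72. Over-quota duty = €76,096.80 × 19% = €14,458.39.
Line duty = €4,464.72 + €14,458.39 = €18,923.11.
Total = €0.00 + €8,466.35 + €18,923.11 = €27,389.46.

€27,389.46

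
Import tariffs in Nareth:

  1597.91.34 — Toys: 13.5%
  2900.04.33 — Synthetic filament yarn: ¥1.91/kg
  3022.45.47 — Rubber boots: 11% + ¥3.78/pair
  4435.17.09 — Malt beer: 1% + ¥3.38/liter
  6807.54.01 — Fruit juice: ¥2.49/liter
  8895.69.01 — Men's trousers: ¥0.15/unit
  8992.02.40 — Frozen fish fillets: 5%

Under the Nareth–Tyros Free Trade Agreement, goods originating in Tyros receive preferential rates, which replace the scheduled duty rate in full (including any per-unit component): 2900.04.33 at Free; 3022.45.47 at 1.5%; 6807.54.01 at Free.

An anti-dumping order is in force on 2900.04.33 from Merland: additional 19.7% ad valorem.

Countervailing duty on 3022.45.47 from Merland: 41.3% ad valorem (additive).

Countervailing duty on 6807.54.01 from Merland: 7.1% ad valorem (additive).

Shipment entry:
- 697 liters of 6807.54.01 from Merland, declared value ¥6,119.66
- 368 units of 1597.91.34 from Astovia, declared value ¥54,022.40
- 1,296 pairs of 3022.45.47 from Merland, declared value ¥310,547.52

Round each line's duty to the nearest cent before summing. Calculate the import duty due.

Line 1 (6807.54.01, Merland, 697 liters, ¥6,119.66):
Base rate for 6807.54.01 is ¥2.49/liter.
6807.54.01 has an FTA preferential rate, but origin Merland is not Tyros; base rate stands.
Additional duty on 6807.54.01 from Merland: +7.1% ad valorem. Applied ad valorem rate = 7.1%.
Duty = ¥6,119.66 × 7.1% + 697 × ¥2.49 = ¥2,170.03.
Line 2 (1597.91.34, Astovia, 368 units, ¥54,022.40):
Base rate for 1597.91.34 is 13.5%.
Duty = ¥54,022.40 × 13.5% = ¥7,293.02.
Line 3 (3022.45.47, Merland, 1,296 pairs, ¥310,547.52):
Base rate for 3022.45.47 is 11% + ¥3.78/pair.
3022.45.47 has an FTA preferential rate, but origin Merland is not Tyros; base rate stands.
Additional duty on 3022.45.47 from Merland: +41.3%. Applied ad valorem rate: 11% + 41.3% = 52.3%.
Duty = ¥310,547.52 × 52.3% + 1,296 × ¥3.78 = ¥167,315.23.
Total = ¥2,170.03 + ¥7,293.02 + ¥167,315.23 = ¥176,778.28.

¥176,778.28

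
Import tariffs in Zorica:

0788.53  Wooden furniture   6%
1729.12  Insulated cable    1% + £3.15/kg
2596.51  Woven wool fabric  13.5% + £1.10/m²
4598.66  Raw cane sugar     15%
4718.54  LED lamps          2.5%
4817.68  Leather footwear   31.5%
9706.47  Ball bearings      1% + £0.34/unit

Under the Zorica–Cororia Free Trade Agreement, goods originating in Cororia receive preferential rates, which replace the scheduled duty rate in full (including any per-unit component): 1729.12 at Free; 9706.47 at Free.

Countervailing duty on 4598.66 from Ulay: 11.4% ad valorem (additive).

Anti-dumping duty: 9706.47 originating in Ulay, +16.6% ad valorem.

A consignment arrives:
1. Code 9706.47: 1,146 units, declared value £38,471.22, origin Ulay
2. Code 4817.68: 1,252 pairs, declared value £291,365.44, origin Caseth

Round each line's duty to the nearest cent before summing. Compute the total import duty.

£98,940.68

Line 1 (9706.47, Ulay, 1,146 units, £38,471.22):
Base rate for 9706.47 is 1% + £0.34/unit.
9706.47 has an FTA preferential rate, but origin Ulay is not Cororia; base rate stands.
Additional duty on 9706.47 from Ulay: +16.6%. Applied ad valorem rate: 1% + 16.6% = 17.6%.
Duty = £38,471.22 × 17.6% + 1,146 × £0.34 = £7,160.57.
Line 2 (4817.68, Caseth, 1,252 pairs, £291,365.44):
Base rate for 4817.68 is 31.5%.
Duty = £291,365.44 × 31.5% = £91,780.11.
Total = £7,160.57 + £91,780.11 = £98,940.68.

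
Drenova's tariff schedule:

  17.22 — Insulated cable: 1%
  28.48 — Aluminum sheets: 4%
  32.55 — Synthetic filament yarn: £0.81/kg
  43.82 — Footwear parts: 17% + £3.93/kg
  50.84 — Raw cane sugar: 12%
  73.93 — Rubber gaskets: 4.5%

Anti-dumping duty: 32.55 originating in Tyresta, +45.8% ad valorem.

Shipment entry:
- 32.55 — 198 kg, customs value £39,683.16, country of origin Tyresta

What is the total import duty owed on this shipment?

£18,335.27

Line 1 (32.55, Tyresta, 198 kg, £39,683.16):
Base rate for 32.55 is £0.81/kg.
Additional duty on 32.55 from Tyresta: +45.8% ad valorem. Applied ad valorem rate = 45.8%.
Duty = £39,683.16 × 45.8% + 198 × £0.81 = £18,335.27.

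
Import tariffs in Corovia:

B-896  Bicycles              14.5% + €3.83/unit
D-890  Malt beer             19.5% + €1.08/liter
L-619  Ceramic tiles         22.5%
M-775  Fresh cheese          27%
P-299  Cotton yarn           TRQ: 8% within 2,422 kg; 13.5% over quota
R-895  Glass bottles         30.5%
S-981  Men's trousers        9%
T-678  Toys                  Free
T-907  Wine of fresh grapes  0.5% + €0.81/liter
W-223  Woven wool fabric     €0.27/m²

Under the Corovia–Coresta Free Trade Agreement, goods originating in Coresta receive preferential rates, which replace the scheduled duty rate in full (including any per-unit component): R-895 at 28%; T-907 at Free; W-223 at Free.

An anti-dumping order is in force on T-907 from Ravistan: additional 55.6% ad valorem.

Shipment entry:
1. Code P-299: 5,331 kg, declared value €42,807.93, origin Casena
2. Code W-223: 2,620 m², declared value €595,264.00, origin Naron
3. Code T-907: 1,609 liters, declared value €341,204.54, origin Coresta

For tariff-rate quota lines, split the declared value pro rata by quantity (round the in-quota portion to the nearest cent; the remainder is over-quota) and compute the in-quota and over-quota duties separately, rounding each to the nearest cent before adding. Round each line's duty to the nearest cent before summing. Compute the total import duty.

€5,416.79

Line 1 (P-299, Casena, 5,331 kg, €42,807.93):
Code P-299 is under a tariff-rate quota (threshold 2,422 kg). In-quota: 2,422 kg at 8%; over-quota: 2,909 kg at 13.5%.
Pro-rata value split: in-quota = €42,807.93 × 2,422/5,331 = €19,448.66; over-quota = €42,807.93 − €19,448.66 = €23,359.27.
In-quota duty = €19,448.66 × 8% = €1,555.89. Over-quota duty = €23,359.27 × 13.5% = €3,153.50.
Line duty = €1,555.89 + €3,153.50 = €4,709.39.
Line 2 (W-223, Naron, 2,620 m², €595,264.00):
Base rate for W-223 is €0.27/m².
W-223 has an FTA preferential rate, but origin Naron is not Coresta; base rate stands.
Duty = 2,620 × €0.27 = €707.40.
Line 3 (T-907, Coresta, 1,609 liters, €341,204.54):
Base rate for T-907 is 0.5% + €0.81/liter.
Origin Coresta qualifies under the Corovia–Coresta agreement and T-907 is covered: preferential rate Free applies instead.
The additional-duty order on T-907 targets Ravistan, not Coresta; it does not apply.
Duty = €341,204.54 × 0% = €0.00.
Total = €4,709.39 + €707.40 + €0.00 = €5,416.79.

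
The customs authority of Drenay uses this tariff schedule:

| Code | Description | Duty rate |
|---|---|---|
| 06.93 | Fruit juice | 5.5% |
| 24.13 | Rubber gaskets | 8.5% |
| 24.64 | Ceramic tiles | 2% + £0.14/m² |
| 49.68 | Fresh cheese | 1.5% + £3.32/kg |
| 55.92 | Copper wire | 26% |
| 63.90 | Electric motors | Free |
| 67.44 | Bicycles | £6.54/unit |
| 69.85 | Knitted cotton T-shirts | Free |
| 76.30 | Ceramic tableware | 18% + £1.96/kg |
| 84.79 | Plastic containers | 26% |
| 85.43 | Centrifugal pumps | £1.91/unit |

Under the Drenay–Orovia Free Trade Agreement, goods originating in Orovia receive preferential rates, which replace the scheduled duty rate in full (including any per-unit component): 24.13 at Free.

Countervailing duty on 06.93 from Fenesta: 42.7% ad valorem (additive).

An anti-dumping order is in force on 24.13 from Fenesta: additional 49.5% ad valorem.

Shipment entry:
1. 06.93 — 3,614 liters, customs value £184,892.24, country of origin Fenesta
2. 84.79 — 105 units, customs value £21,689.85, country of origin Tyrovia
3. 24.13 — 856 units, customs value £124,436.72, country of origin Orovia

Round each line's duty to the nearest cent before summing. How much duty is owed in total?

£94,757.42

Line 1 (06.93, Fenesta, 3,614 liters, £184,892.24):
Base rate for 06.93 is 5.5%.
Additional duty on 06.93 from Fenesta: +42.7%. Applied ad valorem rate: 5.5% + 42.7% = 48.2%.
Duty = £184,892.24 × 48.2% = £89,118.06.
Line 2 (84.79, Tyrovia, 105 units, £21,689.85):
Base rate for 84.79 is 26%.
Duty = £21,689.85 × 26% = £5,639.36.
Line 3 (24.13, Orovia, 856 units, £124,436.72):
Base rate for 24.13 is 8.5%.
Origin Orovia qualifies under the Drenay–Orovia agreement and 24.13 is covered: preferential rate Free applies instead.
The additional-duty order on 24.13 targets Fenesta, not Orovia; it does not apply.
Duty = £124,436.72 × 0% = £0.00.
Total = £89,118.06 + £5,639.36 + £0.00 = £94,757.42.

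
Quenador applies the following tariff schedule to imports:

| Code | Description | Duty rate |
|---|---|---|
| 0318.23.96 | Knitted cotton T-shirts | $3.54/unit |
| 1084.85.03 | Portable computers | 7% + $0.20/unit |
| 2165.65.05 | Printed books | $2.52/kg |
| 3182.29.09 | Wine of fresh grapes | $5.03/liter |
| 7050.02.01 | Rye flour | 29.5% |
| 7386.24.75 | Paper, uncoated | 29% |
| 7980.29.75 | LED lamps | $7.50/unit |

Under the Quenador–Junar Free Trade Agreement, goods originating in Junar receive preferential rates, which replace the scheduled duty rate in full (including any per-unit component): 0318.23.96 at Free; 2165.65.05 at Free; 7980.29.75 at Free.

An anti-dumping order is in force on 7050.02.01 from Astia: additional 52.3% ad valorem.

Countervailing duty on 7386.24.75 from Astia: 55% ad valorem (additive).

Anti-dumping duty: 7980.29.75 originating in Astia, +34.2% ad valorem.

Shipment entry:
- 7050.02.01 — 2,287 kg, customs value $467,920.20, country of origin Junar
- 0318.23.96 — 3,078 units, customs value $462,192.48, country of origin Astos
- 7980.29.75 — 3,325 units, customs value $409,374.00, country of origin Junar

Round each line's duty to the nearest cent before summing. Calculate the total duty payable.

Line 1 (7050.02.01, Junar, 2,287 kg, $467,920.20):
Base rate for 7050.02.01 is 29.5%.
Origin Junar is the FTA partner but 7050.02.01 is not on the preference list; base rate stands.
The additional-duty order on 7050.02.01 targets Astia, not Junar; it does not apply.
Duty = $467,920.20 × 29.5% = $138,036.46.
Line 2 (0318.23.96, Astos, 3,078 units, $462,192.48):
Base rate for 0318.23.96 is $3.54/unit.
0318.23.96 has an FTA preferential rate, but origin Astos is not Junar; base rate stands.
Duty = 3,078 × $3.54 = $10,896.12.
Line 3 (7980.29.75, Junar, 3,325 units, $409,374.00):
Base rate for 7980.29.75 is $7.50/unit.
Origin Junar qualifies under the Quenador–Junar agreement and 7980.29.75 is covered: preferential rate Free applies instead.
The additional-duty order on 7980.29.75 targets Astia, not Junar; it does not apply.
Duty = $409,374.00 × 0% = $0.00.
Total = $138,036.46 + $10,896.12 + $0.00 = $148,932.58.

$148,932.58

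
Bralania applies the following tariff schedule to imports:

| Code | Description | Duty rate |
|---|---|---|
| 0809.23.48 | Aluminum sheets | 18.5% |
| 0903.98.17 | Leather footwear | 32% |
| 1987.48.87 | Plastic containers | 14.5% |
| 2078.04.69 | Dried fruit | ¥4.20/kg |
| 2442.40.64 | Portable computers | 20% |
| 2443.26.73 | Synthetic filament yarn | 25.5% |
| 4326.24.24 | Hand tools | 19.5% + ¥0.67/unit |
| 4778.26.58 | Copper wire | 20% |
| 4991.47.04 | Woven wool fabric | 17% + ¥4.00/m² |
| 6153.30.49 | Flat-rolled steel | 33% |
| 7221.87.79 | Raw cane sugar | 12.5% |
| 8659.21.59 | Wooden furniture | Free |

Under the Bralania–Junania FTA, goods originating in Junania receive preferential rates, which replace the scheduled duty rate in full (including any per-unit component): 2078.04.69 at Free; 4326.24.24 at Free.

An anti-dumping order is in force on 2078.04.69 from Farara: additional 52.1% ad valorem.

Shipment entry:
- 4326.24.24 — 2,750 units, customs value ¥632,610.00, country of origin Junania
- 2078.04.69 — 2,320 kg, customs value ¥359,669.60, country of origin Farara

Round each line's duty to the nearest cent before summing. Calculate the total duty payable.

Line 1 (4326.24.24, Junania, 2,750 units, ¥632,610.00):
Base rate for 4326.24.24 is 19.5% + ¥0.67/unit.
Origin Junania qualifies under the Bralania–Junania agreement and 4326.24.24 is covered: preferential rate Free applies instead.
Duty = ¥632,610.00 × 0% = ¥0.00.
Line 2 (2078.04.69, Farara, 2,320 kg, ¥359,669.60):
Base rate for 2078.04.69 is ¥4.20/kg.
2078.04.69 has an FTA preferential rate, but origin Farara is not Junania; base rate stands.
Additional duty on 2078.04.69 from Farara: +52.1% ad valorem. Applied ad valorem rate = 52.1%.
Duty = ¥359,669.60 × 52.1% + 2,320 × ¥4.20 = ¥197,131.86.
Total = ¥0.00 + ¥197,131.86 = ¥197,131.86.

¥197,131.86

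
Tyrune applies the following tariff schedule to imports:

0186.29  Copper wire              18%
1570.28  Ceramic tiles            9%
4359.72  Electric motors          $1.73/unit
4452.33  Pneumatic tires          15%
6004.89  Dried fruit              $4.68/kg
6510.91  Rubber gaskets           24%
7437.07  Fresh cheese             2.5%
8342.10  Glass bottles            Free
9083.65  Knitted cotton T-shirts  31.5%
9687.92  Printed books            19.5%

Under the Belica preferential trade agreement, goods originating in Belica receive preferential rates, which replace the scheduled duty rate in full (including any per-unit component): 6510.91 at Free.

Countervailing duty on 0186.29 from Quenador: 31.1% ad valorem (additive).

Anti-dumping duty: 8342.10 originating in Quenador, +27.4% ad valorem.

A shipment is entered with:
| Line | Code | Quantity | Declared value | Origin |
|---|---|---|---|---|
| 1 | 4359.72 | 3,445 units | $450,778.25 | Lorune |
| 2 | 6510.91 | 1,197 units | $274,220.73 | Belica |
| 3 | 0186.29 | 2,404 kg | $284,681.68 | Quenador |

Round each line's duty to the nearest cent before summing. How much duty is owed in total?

$145,738.55

Line 1 (4359.72, Lorune, 3,445 units, $450,778.25):
Base rate for 4359.72 is $1.73/unit.
Duty = 3,445 × $1.73 = $5,959.85.
Line 2 (6510.91, Belica, 1,197 units, $274,220.73):
Base rate for 6510.91 is 24%.
Origin Belica qualifies under the Tyrune–Belica agreement and 6510.91 is covered: preferential rate Free applies instead.
Duty = $274,220.73 × 0% = $0.00.
Line 3 (0186.29, Quenador, 2,404 kg, $284,681.68):
Base rate for 0186.29 is 18%.
Additional duty on 0186.29 from Quenador: +31.1%. Applied ad valorem rate: 18% + 31.1% = 49.1%.
Duty = $284,681.68 × 49.1% = $139,778.70.
Total = $5,959.85 + $0.00 + $139,778.70 = $145,738.55.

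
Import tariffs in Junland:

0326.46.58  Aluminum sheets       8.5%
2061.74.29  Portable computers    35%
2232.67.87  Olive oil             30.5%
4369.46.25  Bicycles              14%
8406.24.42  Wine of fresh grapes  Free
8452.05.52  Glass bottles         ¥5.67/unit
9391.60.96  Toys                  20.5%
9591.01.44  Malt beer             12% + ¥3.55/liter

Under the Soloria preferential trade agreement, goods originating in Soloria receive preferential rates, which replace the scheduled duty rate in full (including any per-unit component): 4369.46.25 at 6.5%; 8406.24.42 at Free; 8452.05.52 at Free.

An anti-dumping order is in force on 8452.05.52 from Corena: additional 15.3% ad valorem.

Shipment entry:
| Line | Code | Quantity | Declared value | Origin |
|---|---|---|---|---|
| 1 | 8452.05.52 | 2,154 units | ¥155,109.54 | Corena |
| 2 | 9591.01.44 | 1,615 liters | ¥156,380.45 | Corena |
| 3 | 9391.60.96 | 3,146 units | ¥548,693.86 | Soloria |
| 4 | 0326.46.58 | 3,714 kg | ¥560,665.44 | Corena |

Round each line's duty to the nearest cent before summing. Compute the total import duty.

¥220,582.64

Line 1 (8452.05.52, Corena, 2,154 units, ¥155,109.54):
Base rate for 8452.05.52 is ¥5.67/unit.
8452.05.52 has an FTA preferential rate, but origin Corena is not Soloria; base rate stands.
Additional duty on 8452.05.52 from Corena: +15.3% ad valorem. Applied ad valorem rate = 15.3%.
Duty = ¥155,109.54 × 15.3% + 2,154 × ¥5.67 = ¥35,944.94.
Line 2 (9591.01.44, Corena, 1,615 liters, ¥156,380.45):
Base rate for 9591.01.44 is 12% + ¥3.55/liter.
Duty = ¥156,380.45 × 12% + 1,615 × ¥3.55 = ¥24,498.90.
Line 3 (9391.60.96, Soloria, 3,146 units, ¥548,693.86):
Base rate for 9391.60.96 is 20.5%.
Origin Soloria is the FTA partner but 9391.60.96 is not on the preference list; base rate stands.
Duty = ¥548,693.86 × 20.5% = ¥112,482.24.
Line 4 (0326.46.58, Corena, 3,714 kg, ¥560,665.44):
Base rate for 0326.46.58 is 8.5%.
Duty = ¥560,665.44 × 8.5% = ¥47,656.56.
Total = ¥35,944.94 + ¥24,498.90 + ¥112,482.24 + ¥47,656.56 = ¥220,582.64.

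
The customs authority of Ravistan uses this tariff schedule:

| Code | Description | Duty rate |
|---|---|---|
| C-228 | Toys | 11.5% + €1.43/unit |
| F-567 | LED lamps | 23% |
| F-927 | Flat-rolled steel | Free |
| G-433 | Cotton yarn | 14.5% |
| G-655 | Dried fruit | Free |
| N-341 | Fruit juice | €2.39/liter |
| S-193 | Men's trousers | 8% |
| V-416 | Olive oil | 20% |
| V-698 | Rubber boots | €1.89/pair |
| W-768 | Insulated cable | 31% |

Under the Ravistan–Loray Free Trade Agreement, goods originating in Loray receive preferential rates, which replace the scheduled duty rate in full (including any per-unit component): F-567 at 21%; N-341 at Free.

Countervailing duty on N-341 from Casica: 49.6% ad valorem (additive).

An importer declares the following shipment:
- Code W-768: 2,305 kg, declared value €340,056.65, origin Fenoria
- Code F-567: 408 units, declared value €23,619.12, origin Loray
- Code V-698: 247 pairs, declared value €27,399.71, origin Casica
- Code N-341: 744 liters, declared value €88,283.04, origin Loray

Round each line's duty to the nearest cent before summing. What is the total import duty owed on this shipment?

€110,844.41

Line 1 (W-768, Fenoria, 2,305 kg, €340,056.65):
Base rate for W-768 is 31%.
Duty = €340,056.65 × 31% = €105,417.56.
Line 2 (F-567, Loray, 408 units, €23,619.12):
Base rate for F-567 is 23%.
Origin Loray qualifies under the Ravistan–Loray agreement and F-567 is covered: preferential rate 21% applies instead.
Duty = €23,619.12 × 21% = €4,960.02.
Line 3 (V-698, Casica, 247 pairs, €27,399.71):
Base rate for V-698 is €1.89/pair.
Duty = 247 × €1.89 = €466.83.
Line 4 (N-341, Loray, 744 liters, €88,283.04):
Base rate for N-341 is €2.39/liter.
Origin Loray qualifies under the Ravistan–Loray agreement and N-341 is covered: preferential rate Free applies instead.
The additional-duty order on N-341 targets Casica, not Loray; it does not apply.
Duty = €88,283.04 × 0% = €0.00.
Total = €105,417.56 + €4,960.02 + €466.83 + €0.00 = €110,844.41.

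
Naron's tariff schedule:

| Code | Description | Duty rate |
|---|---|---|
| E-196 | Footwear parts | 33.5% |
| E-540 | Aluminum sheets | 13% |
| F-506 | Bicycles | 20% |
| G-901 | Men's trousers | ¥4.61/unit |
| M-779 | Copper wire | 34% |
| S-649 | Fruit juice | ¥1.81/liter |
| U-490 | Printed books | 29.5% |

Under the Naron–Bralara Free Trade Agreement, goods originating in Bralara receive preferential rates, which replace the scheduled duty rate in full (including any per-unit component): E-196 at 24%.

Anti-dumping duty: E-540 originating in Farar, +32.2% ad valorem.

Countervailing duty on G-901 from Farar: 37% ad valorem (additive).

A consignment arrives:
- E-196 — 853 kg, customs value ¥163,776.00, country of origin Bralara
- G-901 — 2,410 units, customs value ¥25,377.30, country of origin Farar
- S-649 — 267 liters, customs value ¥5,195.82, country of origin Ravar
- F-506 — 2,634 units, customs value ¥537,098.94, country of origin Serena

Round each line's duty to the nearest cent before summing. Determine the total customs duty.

Line 1 (E-196, Bralara, 853 kg, ¥163,776.00):
Base rate for E-196 is 33.5%.
Origin Bralara qualifies under the Naron–Bralara agreement and E-196 is covered: preferential rate 24% applies instead.
Duty = ¥163,776.00 × 24% = ¥39,306.24.
Line 2 (G-901, Farar, 2,410 units, ¥25,377.30):
Base rate for G-901 is ¥4.61/unit.
Additional duty on G-901 from Farar: +37% ad valorem. Applied ad valorem rate = 37%.
Duty = ¥25,377.30 × 37% + 2,410 × ¥4.61 = ¥20,499.70.
Line 3 (S-649, Ravar, 267 liters, ¥5,195.82):
Base rate for S-649 is ¥1.81/liter.
Duty = 267 × ¥1.81 = ¥483.27.
Line 4 (F-506, Serena, 2,634 units, ¥537,098.94):
Base rate for F-506 is 20%.
Duty = ¥537,098.94 × 20% = ¥107,419.79.
Total = ¥39,306.24 + ¥20,499.70 + ¥483.27 + ¥107,419.79 = ¥167,709.00.

¥167,709.00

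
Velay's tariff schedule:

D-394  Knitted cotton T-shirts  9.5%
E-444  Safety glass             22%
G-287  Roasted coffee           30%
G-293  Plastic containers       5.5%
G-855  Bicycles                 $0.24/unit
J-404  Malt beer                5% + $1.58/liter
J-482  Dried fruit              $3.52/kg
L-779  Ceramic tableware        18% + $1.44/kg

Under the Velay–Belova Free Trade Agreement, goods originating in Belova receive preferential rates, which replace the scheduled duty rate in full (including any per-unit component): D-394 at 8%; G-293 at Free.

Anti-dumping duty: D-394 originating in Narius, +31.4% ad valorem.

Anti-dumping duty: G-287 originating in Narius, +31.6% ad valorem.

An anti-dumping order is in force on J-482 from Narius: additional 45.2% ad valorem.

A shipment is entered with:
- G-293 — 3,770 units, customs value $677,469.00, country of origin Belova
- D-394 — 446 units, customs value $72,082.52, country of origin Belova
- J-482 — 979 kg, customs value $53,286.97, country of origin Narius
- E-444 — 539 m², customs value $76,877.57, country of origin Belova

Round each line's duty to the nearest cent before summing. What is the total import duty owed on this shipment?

Line 1 (G-293, Belova, 3,770 units, $677,469.00):
Base rate for G-293 is 5.5%.
Origin Belova qualifies under the Velay–Belova agreement and G-293 is covered: preferential rate Free applies instead.
Duty = $677,469.00 × 0% = $0.00.
Line 2 (D-394, Belova, 446 units, $72,082.52):
Base rate for D-394 is 9.5%.
Origin Belova qualifies under the Velay–Belova agreement and D-394 is covered: preferential rate 8% applies instead.
The additional-duty order on D-394 targets Narius, not Belova; it does not apply.
Duty = $72,082.52 × 8% = $5,766.60.
Line 3 (J-482, Narius, 979 kg, $53,286.97):
Base rate for J-482 is $3.52/kg.
Additional duty on J-482 from Narius: +45.2% ad valorem. Applied ad valorem rate = 45.2%.
Duty = $53,286.97 × 45.2% + 979 × $3.52 = $27,531.79.
Line 4 (E-444, Belova, 539 m², $76,877.57):
Base rate for E-444 is 22%.
Origin Belova is the FTA partner but E-444 is not on the preference list; base rate stands.
Duty = $76,877.57 × 22% = $16,913.07.
Total = $0.00 + $5,766.60 + $27,531.79 + $16,913.07 = $50,211.46.

$50,211.46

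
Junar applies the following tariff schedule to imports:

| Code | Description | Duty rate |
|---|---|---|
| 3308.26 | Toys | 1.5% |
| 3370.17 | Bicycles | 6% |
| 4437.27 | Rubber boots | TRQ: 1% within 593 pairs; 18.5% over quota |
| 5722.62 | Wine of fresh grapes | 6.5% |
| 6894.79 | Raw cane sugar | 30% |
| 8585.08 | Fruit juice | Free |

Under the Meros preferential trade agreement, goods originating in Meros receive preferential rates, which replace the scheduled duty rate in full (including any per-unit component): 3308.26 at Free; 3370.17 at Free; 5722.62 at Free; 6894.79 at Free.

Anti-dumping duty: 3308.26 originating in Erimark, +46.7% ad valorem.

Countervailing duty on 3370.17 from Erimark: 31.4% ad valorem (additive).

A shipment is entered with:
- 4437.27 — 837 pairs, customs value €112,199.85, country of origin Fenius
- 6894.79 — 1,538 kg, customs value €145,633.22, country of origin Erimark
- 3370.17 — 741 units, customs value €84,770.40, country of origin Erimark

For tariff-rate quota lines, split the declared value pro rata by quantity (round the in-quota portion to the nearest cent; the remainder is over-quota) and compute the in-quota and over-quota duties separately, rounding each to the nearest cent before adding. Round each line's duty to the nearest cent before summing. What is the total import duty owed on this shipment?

Line 1 (4437.27, Fenius, 837 pairs, €112,199.85):
Code 4437.27 is under a tariff-rate quota (threshold 593 pairs). In-quota: 593 pairs at 1%; over-quota: 244 pairs at 18.5%.
Pro-rata value split: in-quota = €112,199.85 × 593/837 = €79,491.65; over-quota = €112,199.85 − €79,491.65 = €32,708.20.
In-quota duty = €79,491.65 × 1% = €794.92. Over-quota duty = €32,708.20 × 18.5% = €6,051.02.
Line duty = €794.92 + €6,051.02 = €6,845.94.
Line 2 (6894.79, Erimark, 1,538 kg, €145,633.22):
Base rate for 6894.79 is 30%.
6894.79 has an FTA preferential rate, but origin Erimark is not Meros; base rate stands.
Duty = €145,633.22 × 30% = €43,689.97.
Line 3 (3370.17, Erimark, 741 units, €84,770.40):
Base rate for 3370.17 is 6%.
3370.17 has an FTA preferential rate, but origin Erimark is not Meros; base rate stands.
Additional duty on 3370.17 from Erimark: +31.4%. Applied ad valorem rate: 6% + 31.4% = 37.4%.
Duty = €84,770.40 × 37.4% = €31,704.13.
Total = €6,845.94 + €43,689.97 + €31,704.13 = €82,240.04.

€82,240.04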